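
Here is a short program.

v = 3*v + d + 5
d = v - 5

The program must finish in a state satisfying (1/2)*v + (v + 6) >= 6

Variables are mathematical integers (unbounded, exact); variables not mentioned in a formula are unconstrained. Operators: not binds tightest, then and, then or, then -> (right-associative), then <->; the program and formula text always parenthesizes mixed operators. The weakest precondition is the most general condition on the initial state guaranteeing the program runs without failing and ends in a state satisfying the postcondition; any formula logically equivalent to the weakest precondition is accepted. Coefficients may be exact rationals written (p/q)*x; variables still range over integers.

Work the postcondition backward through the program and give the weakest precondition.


Working backward. After the program, the postcondition (1/2)*v + (v + 6) >= 6 must hold; in canonical form it is (3/2)*v >= 0.
Before d := v - 5: (3/2)*v >= 0
Before v := 3*v + d + 5: (3/2)*d + (9/2)*v >= -15/2
Answer: WP = (3/2)*d + (9/2)*v >= -15/2


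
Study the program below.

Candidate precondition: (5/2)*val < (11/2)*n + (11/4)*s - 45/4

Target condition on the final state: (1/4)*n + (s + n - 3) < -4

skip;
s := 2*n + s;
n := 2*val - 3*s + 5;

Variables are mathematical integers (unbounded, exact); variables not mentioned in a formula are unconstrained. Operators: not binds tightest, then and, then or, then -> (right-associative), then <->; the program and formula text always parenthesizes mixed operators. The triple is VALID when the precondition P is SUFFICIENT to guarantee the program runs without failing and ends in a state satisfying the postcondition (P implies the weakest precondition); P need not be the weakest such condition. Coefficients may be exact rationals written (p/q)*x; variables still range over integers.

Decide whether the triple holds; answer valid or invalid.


Working backward. After the program, the postcondition (1/4)*n + (s + n - 3) < -4 must hold; in canonical form it is (5/4)*n + s < -1.
Before n := 2*val - 3*s + 5: (5/2)*val < (11/4)*s - 29/4
Before s := 2*n + s: (5/2)*val < (11/2)*n + (11/4)*s - 29/4
Before skip: (5/2)*val < (11/2)*n + (11/4)*s - 29/4
The weakest precondition is (5/2)*val < (11/2)*n + (11/4)*s - 29/4.
Check whether (5/2)*val < (11/2)*n + (11/4)*s - 45/4 implies it.
Every state satisfying the precondition satisfies the weakest precondition: the implication holds.
Answer: valid


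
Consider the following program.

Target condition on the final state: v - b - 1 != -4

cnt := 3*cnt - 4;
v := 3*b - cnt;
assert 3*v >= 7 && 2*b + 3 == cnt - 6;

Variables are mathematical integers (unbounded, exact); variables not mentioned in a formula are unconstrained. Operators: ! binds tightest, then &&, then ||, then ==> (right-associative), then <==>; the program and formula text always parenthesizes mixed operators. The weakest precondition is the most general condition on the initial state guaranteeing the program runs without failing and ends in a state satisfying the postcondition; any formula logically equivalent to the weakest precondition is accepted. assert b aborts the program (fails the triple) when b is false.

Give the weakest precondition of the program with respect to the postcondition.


Working backward. After the program, the postcondition v - b - 1 != -4 must hold; in canonical form it is v != b - 3.
Before assert 3*v >= 7 && 2*b + 3 == cnt - 6: 3*v >= 7 && 2*b == cnt - 9 && v != b - 3
Before v := 3*b - cnt: 9*b >= 3*cnt + 7 && 2*b == cnt - 9 && 2*b != cnt - 3
Before cnt := 3*cnt - 4: 9*b >= 9*cnt - 5 && 2*b == 3*cnt - 13 && 2*b != 3*cnt - 7
Answer: WP = 9*b >= 9*cnt - 5 && 2*b == 3*cnt - 13 && 2*b != 3*cnt - 7


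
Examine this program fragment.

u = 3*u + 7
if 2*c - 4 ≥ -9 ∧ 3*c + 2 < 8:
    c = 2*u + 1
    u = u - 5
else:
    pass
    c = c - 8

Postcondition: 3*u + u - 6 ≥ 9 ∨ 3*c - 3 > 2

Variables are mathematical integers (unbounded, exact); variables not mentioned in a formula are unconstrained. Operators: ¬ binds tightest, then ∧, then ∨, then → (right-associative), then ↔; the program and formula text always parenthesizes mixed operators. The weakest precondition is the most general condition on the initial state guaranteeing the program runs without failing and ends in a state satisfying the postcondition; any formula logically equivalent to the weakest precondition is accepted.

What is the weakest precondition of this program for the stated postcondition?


Working backward. After the program, the postcondition 3*u + u - 6 ≥ 9 ∨ 3*c - 3 > 2 must hold; in canonical form it is 4*u ≥ 15 ∨ 3*c > 5.
Then branch requires 4*u ≥ 35 ∨ 6*u > 2; else branch requires 4*u ≥ 15 ∨ 3*c > 29.
Before the if: ((2*c ≥ -5 ∧ 3*c < 6) → (4*u ≥ 35 ∨ 6*u > 2)) ∧ ((¬(2*c ≥ -5 ∧ 3*c < 6)) → (4*u ≥ 15 ∨ 3*c > 29))
Before u := 3*u + 7: ((2*c ≥ -5 ∧ 3*c < 6) → (12*u ≥ 7 ∨ 18*u > -40)) ∧ ((¬(2*c ≥ -5 ∧ 3*c < 6)) → (12*u ≥ -13 ∨ 3*c > 29))
Answer: WP = ((2*c ≥ -5 ∧ 3*c < 6) → (12*u ≥ 7 ∨ 18*u > -40)) ∧ ((¬(2*c ≥ -5 ∧ 3*c < 6)) → (12*u ≥ -13 ∨ 3*c > 29))


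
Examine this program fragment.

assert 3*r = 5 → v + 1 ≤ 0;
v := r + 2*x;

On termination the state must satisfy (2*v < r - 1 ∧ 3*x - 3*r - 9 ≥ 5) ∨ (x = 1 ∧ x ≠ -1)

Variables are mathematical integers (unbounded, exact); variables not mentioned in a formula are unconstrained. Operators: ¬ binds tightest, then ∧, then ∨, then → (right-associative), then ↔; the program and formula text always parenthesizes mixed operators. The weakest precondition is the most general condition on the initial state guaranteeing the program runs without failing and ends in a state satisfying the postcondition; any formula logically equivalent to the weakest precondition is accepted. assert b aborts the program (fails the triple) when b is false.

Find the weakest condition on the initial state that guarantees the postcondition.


Working backward. After the program, the postcondition (2*v < r - 1 ∧ 3*x - 3*r - 9 ≥ 5) ∨ (x = 1 ∧ x ≠ -1) must hold; in canonical form it is (2*v < r - 1 ∧ 3*x ≥ 3*r + 14) ∨ (x = 1 ∧ x ≠ -1).
Before v := r + 2*x: (r + 4*x < -1 ∧ 3*x ≥ 3*r + 14) ∨ (x = 1 ∧ x ≠ -1)
Before assert 3*r = 5 → v + 1 ≤ 0: (3*r = 5 → v ≤ -1) ∧ ((r + 4*x < -1 ∧ 3*x ≥ 3*r + 14) ∨ (x = 1 ∧ x ≠ -1))
Answer: WP = (3*r = 5 → v ≤ -1) ∧ ((r + 4*x < -1 ∧ 3*x ≥ 3*r + 14) ∨ (x = 1 ∧ x ≠ -1))


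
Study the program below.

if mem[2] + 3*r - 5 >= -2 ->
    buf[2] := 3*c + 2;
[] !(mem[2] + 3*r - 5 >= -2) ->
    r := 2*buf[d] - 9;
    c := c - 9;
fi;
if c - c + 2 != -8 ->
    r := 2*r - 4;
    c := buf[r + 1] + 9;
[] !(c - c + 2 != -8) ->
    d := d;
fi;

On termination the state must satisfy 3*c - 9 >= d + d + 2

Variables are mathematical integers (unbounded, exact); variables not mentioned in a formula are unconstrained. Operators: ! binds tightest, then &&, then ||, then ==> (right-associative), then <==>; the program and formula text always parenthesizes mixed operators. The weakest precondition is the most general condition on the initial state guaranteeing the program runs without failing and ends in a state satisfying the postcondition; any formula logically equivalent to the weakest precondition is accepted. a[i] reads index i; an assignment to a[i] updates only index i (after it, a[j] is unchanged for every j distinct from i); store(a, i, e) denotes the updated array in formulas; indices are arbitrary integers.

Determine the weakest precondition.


Working backward. After the program, the postcondition 3*c - 9 >= d + d + 2 must hold; in canonical form it is 3*c >= 2*d + 11.
Then branch requires 3*buf[2*r - 3] >= 2*d - 16; else branch requires 3*c >= 2*d + 11.
Before the if: 3*buf[2*r - 3] >= 2*d - 16
Then branch requires 3*store(buf, 2, 3*c + 2)[2*r - 3] >= 2*d - 16; else branch requires 3*buf[4*buf[d] - 21] >= 2*d - 16.
Before the if: (mem[2] + 3*r >= 3 ==> 3*store(buf, 2, 3*c + 2)[2*r - 3] >= 2*d - 16) && ((!(mem[2] + 3*r >= 3)) ==> 3*buf[4*buf[d] - 21] >= 2*d - 16)
Answer: WP = (mem[2] + 3*r >= 3 ==> 3*store(buf, 2, 3*c + 2)[2*r - 3] >= 2*d - 16) && ((!(mem[2] + 3*r >= 3)) ==> 3*buf[4*buf[d] - 21] >= 2*d - 16)


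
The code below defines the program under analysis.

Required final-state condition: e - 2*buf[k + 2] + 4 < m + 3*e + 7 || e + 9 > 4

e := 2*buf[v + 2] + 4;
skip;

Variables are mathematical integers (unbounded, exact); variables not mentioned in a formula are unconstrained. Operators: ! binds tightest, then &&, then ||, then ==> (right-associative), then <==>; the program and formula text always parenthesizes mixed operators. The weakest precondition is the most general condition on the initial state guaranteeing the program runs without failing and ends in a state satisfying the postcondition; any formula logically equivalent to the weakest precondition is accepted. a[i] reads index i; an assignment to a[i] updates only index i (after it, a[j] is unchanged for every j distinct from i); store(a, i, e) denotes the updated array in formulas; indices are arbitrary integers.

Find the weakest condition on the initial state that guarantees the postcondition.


Working backward. After the program, the postcondition e - 2*buf[k + 2] + 4 < m + 3*e + 7 || e + 9 > 4 must hold; in canonical form it is 2*buf[k + 2] + 2*e + m > -3 || e > -5.
Before skip: 2*buf[k + 2] + 2*e + m > -3 || e > -5
Before e := 2*buf[v + 2] + 4: 2*buf[k + 2] + 4*buf[v + 2] + m > -11 || 2*buf[v + 2] > -9
Answer: WP = 2*buf[k + 2] + 4*buf[v + 2] + m > -11 || 2*buf[v + 2] > -9


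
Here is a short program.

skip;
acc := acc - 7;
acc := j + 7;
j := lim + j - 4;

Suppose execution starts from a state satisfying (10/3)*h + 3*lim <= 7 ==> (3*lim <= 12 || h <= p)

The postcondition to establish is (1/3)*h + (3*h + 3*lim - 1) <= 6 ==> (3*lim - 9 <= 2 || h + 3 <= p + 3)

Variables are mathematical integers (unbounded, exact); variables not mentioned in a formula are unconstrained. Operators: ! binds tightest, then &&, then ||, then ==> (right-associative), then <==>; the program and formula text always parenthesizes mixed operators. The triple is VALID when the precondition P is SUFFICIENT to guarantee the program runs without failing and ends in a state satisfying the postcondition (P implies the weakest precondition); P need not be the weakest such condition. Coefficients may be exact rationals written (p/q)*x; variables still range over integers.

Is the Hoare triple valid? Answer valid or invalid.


Working backward. After the program, the postcondition (1/3)*h + (3*h + 3*lim - 1) <= 6 ==> (3*lim - 9 <= 2 || h + 3 <= p + 3) must hold; in canonical form it is (10/3)*h + 3*lim <= 7 ==> (3*lim <= 11 || h <= p).
Before j := lim + j - 4: (10/3)*h + 3*lim <= 7 ==> (3*lim <= 11 || h <= p)
Before acc := j + 7: (10/3)*h + 3*lim <= 7 ==> (3*lim <= 11 || h <= p)
Before acc := acc - 7: (10/3)*h + 3*lim <= 7 ==> (3*lim <= 11 || h <= p)
Before skip: (10/3)*h + 3*lim <= 7 ==> (3*lim <= 11 || h <= p)
The weakest precondition is (10/3)*h + 3*lim <= 7 ==> (3*lim <= 11 || h <= p).
Check whether (10/3)*h + 3*lim <= 7 ==> (3*lim <= 12 || h <= p) implies it.
Countermodel: at the initial state h = -2, lim = 4, p = -3, the precondition holds but the weakest precondition fails.
Answer: invalid


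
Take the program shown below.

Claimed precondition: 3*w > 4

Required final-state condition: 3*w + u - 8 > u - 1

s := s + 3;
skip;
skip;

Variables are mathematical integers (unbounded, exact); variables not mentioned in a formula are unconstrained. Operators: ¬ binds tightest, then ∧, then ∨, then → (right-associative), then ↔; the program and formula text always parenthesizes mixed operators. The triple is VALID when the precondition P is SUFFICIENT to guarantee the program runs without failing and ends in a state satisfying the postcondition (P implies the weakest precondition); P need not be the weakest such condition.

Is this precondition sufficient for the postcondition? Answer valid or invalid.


Working backward. After the program, the postcondition 3*w + u - 8 > u - 1 must hold; in canonical form it is 3*w > 7.
Before skip: 3*w > 7
Before skip: 3*w > 7
Before s := s + 3: 3*w > 7
The weakest precondition is 3*w > 7.
Check whether 3*w > 4 implies it.
Countermodel: at the initial state w = 2, the precondition holds but the weakest precondition fails.
Answer: invalid


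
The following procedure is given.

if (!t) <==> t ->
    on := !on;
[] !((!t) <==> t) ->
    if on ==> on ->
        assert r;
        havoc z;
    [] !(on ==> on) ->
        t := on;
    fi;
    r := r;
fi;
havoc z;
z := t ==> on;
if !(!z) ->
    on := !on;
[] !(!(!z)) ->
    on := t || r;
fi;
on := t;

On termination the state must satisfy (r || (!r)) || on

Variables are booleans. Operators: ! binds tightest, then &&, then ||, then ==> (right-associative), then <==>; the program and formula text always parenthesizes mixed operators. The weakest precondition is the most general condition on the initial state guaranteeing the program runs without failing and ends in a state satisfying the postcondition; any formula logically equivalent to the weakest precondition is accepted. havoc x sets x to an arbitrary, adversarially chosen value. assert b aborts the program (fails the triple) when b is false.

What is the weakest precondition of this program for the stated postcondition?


Working backward. After the program, the postcondition (r || (!r)) || on must hold; in canonical form it is true.
Before on := t: true
Then branch requires true; else branch requires true.
Before the if: true
Before z := t ==> on: true
Before havoc z: true
Then branch requires true; else branch requires r.
Before the if: (!((!t) <==> t)) ==> r
Answer: WP = (!((!t) <==> t)) ==> r


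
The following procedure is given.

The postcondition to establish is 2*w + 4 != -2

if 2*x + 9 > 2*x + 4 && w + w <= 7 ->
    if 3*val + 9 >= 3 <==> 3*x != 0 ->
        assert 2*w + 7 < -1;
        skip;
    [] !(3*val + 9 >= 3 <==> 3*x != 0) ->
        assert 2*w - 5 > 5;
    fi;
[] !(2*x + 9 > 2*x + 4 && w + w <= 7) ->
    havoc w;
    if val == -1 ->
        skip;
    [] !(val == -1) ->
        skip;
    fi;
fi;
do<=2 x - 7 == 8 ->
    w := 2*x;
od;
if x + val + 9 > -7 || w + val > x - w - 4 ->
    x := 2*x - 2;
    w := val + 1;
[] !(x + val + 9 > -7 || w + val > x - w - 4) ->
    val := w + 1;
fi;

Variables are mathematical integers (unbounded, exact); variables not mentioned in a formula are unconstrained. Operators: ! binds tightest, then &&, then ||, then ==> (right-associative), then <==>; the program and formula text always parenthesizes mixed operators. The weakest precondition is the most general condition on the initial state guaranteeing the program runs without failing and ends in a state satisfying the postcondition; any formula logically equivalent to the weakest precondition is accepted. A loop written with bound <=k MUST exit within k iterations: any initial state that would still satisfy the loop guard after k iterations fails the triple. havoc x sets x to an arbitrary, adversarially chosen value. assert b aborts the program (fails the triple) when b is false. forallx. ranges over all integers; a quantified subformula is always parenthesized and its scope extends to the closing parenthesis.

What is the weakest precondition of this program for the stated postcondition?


Working backward. After the program, the postcondition 2*w + 4 != -2 must hold; in canonical form it is 2*w != -6.
Then branch requires 2*val != -8; else branch requires 2*w != -6.
Before the if: ((val + x > -16 || val + 2*w > x - 4) ==> 2*val != -8) && ((!(val + x > -16 || val + 2*w > x - 4)) ==> 2*w != -6)
Before the loop (bound <=2), unroll the exhaustion recursion (WP_0 = exit-now case; WP_j = one more guarded iteration, up to j = 2):
  WP_0: (!(x == 15)) && ((val + x > -16 || val + 2*w > x - 4) ==> 2*val != -8) && ((!(val + x > -16 || val + 2*w > x - 4)) ==> 2*w != -6)
  WP_1: (x == 15 ==> ((!(x == 15)) && ((val + x > -16 || val + 3*x > -4) ==> 2*val != -8) && ((!(val + x > -16 || val + 3*x > -4)) ==> 4*x != -6))) && ((!(x == 15)) ==> (((val + x > -16 || val + 2*w > x - 4) ==> 2*val != -8) && ((!(val + x > -16 || val + 2*w > x - 4)) ==> 2*w != -6)))
  WP_2: (x == 15 ==> ((x == 15 ==> ((!(x == 15)) && ((val + x > -16 || val + 3*x > -4) ==> 2*val != -8) && ((!(val + x > -16 || val + 3*x > -4)) ==> 4*x != -6))) && ((!(x == 15)) ==> (((val + x > -16 || val + 3*x > -4) ==> 2*val != -8) && ((!(val + x > -16 || val + 3*x > -4)) ==> 4*x != -6))))) && ((!(x == 15)) ==> (((val + x > -16 || val + 2*w > x - 4) ==> 2*val != -8) && ((!(val + x > -16 || val + 2*w > x - 4)) ==> 2*w != -6)))
So before the loop: (x == 15 ==> ((x == 15 ==> ((!(x == 15)) && ((val + x > -16 || val + 3*x > -4) ==> 2*val != -8) && ((!(val + x > -16 || val + 3*x > -4)) ==> 4*x != -6))) && ((!(x == 15)) ==> (((val + x > -16 || val + 3*x > -4) ==> 2*val != -8) && ((!(val + x > -16 || val + 3*x > -4)) ==> 4*x != -6))))) && ((!(x == 15)) ==> (((val + x > -16 || val + 2*w > x - 4) ==> 2*val != -8) && ((!(val + x > -16 || val + 2*w > x - 4)) ==> 2*w != -6)))
Then branch requires ((3*val >= -6 <==> 3*x != 0) ==> (2*w < -8 && (x == 15 ==> ((x == 15 ==> ((!(x == 15)) && ((val + x > -16 || val + 3*x > -4) ==> 2*val != -8) && ((!(val + x > -16 || val + 3*x > -4)) ==> 4*x != -6))) && ((!(x == 15)) ==> (((val + x > -16 || val + 3*x > -4) ==> 2*val != -8) && ((!(val + x > -16 || val + 3*x > -4)) ==> 4*x != -6))))) && ((!(x == 15)) ==> (((val + x > -16 || val + 2*w > x - 4) ==> 2*val != -8) && ((!(val + x > -16 || val + 2*w > x - 4)) ==> 2*w != -6))))) && ((!(3*val >= -6 <==> 3*x != 0)) ==> (2*w > 10 && (x == 15 ==> ((x == 15 ==> ((!(x == 15)) && ((val + x > -16 || val + 3*x > -4) ==> 2*val != -8) && ((!(val + x > -16 || val + 3*x > -4)) ==> 4*x != -6))) && ((!(x == 15)) ==> (((val + x > -16 || val + 3*x > -4) ==> 2*val != -8) && ((!(val + x > -16 || val + 3*x > -4)) ==> 4*x != -6))))) && ((!(x == 15)) ==> (((val + x > -16 || val + 2*w > x - 4) ==> 2*val != -8) && ((!(val + x > -16 || val + 2*w > x - 4)) ==> 2*w != -6))))); else branch requires forall w_1. ((val == -1 ==> ((x == 15 ==> ((x == 15 ==> ((!(x == 15)) && ((val + x > -16 || val + 3*x > -4) ==> 2*val != -8) && ((!(val + x > -16 || val + 3*x > -4)) ==> 4*x != -6))) && ((!(x == 15)) ==> (((val + x > -16 || val + 3*x > -4) ==> 2*val != -8) && ((!(val + x > -16 || val + 3*x > -4)) ==> 4*x != -6))))) && ((!(x == 15)) ==> (((val + x > -16 || val + 2*w_1 > x - 4) ==> 2*val != -8) && ((!(val + x > -16 || val + 2*w_1 > x - 4)) ==> 2*w_1 != -6))))) && ((!(val == -1)) ==> ((x == 15 ==> ((x == 15 ==> ((!(x == 15)) && ((val + x > -16 || val + 3*x > -4) ==> 2*val != -8) && ((!(val + x > -16 || val + 3*x > -4)) ==> 4*x != -6))) && ((!(x == 15)) ==> (((val + x > -16 || val + 3*x > -4) ==> 2*val != -8) && ((!(val + x > -16 || val + 3*x > -4)) ==> 4*x != -6))))) && ((!(x == 15)) ==> (((val + x > -16 || val + 2*w_1 > x - 4) ==> 2*val != -8) && ((!(val + x > -16 || val + 2*w_1 > x - 4)) ==> 2*w_1 != -6)))))).
Before the if: (2*w <= 7 ==> (((3*val >= -6 <==> 3*x != 0) ==> (2*w < -8 && (x == 15 ==> ((x == 15 ==> ((!(x == 15)) && ((val + x > -16 || val + 3*x > -4) ==> 2*val != -8) && ((!(val + x > -16 || val + 3*x > -4)) ==> 4*x != -6))) && ((!(x == 15)) ==> (((val + x > -16 || val + 3*x > -4) ==> 2*val != -8) && ((!(val + x > -16 || val + 3*x > -4)) ==> 4*x != -6))))) && ((!(x == 15)) ==> (((val + x > -16 || val + 2*w > x - 4) ==> 2*val != -8) && ((!(val + x > -16 || val + 2*w > x - 4)) ==> 2*w != -6))))) && ((!(3*val >= -6 <==> 3*x != 0)) ==> (2*w > 10 && (x == 15 ==> ((x == 15 ==> ((!(x == 15)) && ((val + x > -16 || val + 3*x > -4) ==> 2*val != -8) && ((!(val + x > -16 || val + 3*x > -4)) ==> 4*x != -6))) && ((!(x == 15)) ==> (((val + x > -16 || val + 3*x > -4) ==> 2*val != -8) && ((!(val + x > -16 || val + 3*x > -4)) ==> 4*x != -6))))) && ((!(x == 15)) ==> (((val + x > -16 || val + 2*w > x - 4) ==> 2*val != -8) && ((!(val + x > -16 || val + 2*w > x - 4)) ==> 2*w != -6))))))) && ((!(2*w <= 7)) ==> (forall w_1. ((val == -1 ==> ((x == 15 ==> ((x == 15 ==> ((!(x == 15)) && ((val + x > -16 || val + 3*x > -4) ==> 2*val != -8) && ((!(val + x > -16 || val + 3*x > -4)) ==> 4*x != -6))) && ((!(x == 15)) ==> (((val + x > -16 || val + 3*x > -4) ==> 2*val != -8) && ((!(val + x > -16 || val + 3*x > -4)) ==> 4*x != -6))))) && ((!(x == 15)) ==> (((val + x > -16 || val + 2*w_1 > x - 4) ==> 2*val != -8) && ((!(val + x > -16 || val + 2*w_1 > x - 4)) ==> 2*w_1 != -6))))) && ((!(val == -1)) ==> ((x == 15 ==> ((x == 15 ==> ((!(x == 15)) && ((val + x > -16 || val + 3*x > -4) ==> 2*val != -8) && ((!(val + x > -16 || val + 3*x > -4)) ==> 4*x != -6))) && ((!(x == 15)) ==> (((val + x > -16 || val + 3*x > -4) ==> 2*val != -8) && ((!(val + x > -16 || val + 3*x > -4)) ==> 4*x != -6))))) && ((!(x == 15)) ==> (((val + x > -16 || val + 2*w_1 > x - 4) ==> 2*val != -8) && ((!(val + x > -16 || val + 2*w_1 > x - 4)) ==> 2*w_1 != -6))))))))
Answer: WP = (2*w <= 7 ==> (((3*val >= -6 <==> 3*x != 0) ==> (2*w < -8 && (x == 15 ==> ((x == 15 ==> ((!(x == 15)) && ((val + x > -16 || val + 3*x > -4) ==> 2*val != -8) && ((!(val + x > -16 || val + 3*x > -4)) ==> 4*x != -6))) && ((!(x == 15)) ==> (((val + x > -16 || val + 3*x > -4) ==> 2*val != -8) && ((!(val + x > -16 || val + 3*x > -4)) ==> 4*x != -6))))) && ((!(x == 15)) ==> (((val + x > -16 || val + 2*w > x - 4) ==> 2*val != -8) && ((!(val + x > -16 || val + 2*w > x - 4)) ==> 2*w != -6))))) && ((!(3*val >= -6 <==> 3*x != 0)) ==> (2*w > 10 && (x == 15 ==> ((x == 15 ==> ((!(x == 15)) && ((val + x > -16 || val + 3*x > -4) ==> 2*val != -8) && ((!(val + x > -16 || val + 3*x > -4)) ==> 4*x != -6))) && ((!(x == 15)) ==> (((val + x > -16 || val + 3*x > -4) ==> 2*val != -8) && ((!(val + x > -16 || val + 3*x > -4)) ==> 4*x != -6))))) && ((!(x == 15)) ==> (((val + x > -16 || val + 2*w > x - 4) ==> 2*val != -8) && ((!(val + x > -16 || val + 2*w > x - 4)) ==> 2*w != -6))))))) && ((!(2*w <= 7)) ==> (forall w_1. ((val == -1 ==> ((x == 15 ==> ((x == 15 ==> ((!(x == 15)) && ((val + x > -16 || val + 3*x > -4) ==> 2*val != -8) && ((!(val + x > -16 || val + 3*x > -4)) ==> 4*x != -6))) && ((!(x == 15)) ==> (((val + x > -16 || val + 3*x > -4) ==> 2*val != -8) && ((!(val + x > -16 || val + 3*x > -4)) ==> 4*x != -6))))) && ((!(x == 15)) ==> (((val + x > -16 || val + 2*w_1 > x - 4) ==> 2*val != -8) && ((!(val + x > -16 || val + 2*w_1 > x - 4)) ==> 2*w_1 != -6))))) && ((!(val == -1)) ==> ((x == 15 ==> ((x == 15 ==> ((!(x == 15)) && ((val + x > -16 || val + 3*x > -4) ==> 2*val != -8) && ((!(val + x > -16 || val + 3*x > -4)) ==> 4*x != -6))) && ((!(x == 15)) ==> (((val + x > -16 || val + 3*x > -4) ==> 2*val != -8) && ((!(val + x > -16 || val + 3*x > -4)) ==> 4*x != -6))))) && ((!(x == 15)) ==> (((val + x > -16 || val + 2*w_1 > x - 4) ==> 2*val != -8) && ((!(val + x > -16 || val + 2*w_1 > x - 4)) ==> 2*w_1 != -6))))))))


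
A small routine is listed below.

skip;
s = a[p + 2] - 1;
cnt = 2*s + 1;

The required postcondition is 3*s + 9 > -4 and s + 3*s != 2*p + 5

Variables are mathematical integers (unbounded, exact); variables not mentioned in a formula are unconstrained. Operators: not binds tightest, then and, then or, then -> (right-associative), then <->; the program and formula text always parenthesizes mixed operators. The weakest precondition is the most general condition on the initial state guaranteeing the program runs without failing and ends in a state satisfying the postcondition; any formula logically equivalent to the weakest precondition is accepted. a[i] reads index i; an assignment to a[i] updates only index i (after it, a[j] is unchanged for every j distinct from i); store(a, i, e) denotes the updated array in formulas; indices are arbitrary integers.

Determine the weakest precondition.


Working backward. After the program, the postcondition 3*s + 9 > -4 and s + 3*s != 2*p + 5 must hold; in canonical form it is 3*s > -13 and 4*s != 2*p + 5.
Before cnt := 2*s + 1: 3*s > -13 and 4*s != 2*p + 5
Before s := a[p + 2] - 1: 3*a[p + 2] > -10 and 4*a[p + 2] != 2*p + 9
Before skip: 3*a[p + 2] > -10 and 4*a[p + 2] != 2*p + 9
Answer: WP = 3*a[p + 2] > -10 and 4*a[p + 2] != 2*p + 9


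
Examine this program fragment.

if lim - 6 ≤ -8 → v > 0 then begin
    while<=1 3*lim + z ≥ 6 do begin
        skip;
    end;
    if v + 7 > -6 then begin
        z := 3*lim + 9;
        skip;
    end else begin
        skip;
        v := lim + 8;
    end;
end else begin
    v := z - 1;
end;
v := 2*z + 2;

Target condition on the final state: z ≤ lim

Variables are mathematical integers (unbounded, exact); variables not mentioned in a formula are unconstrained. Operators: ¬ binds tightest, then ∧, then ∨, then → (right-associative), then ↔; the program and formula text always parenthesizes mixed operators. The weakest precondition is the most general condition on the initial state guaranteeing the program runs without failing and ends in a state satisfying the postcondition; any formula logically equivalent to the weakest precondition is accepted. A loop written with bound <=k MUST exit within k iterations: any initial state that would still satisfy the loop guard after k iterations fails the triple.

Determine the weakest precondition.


Working backward. After the program, z ≤ lim must hold.
Before v := 2*z + 2: z ≤ lim
Then branch requires (3*lim + z ≥ 6 → ((¬(3*lim + z ≥ 6)) ∧ (v > -13 → 2*lim ≤ -9) ∧ ((¬(v > -13)) → z ≤ lim))) ∧ ((¬(3*lim + z ≥ 6)) → ((v > -13 → 2*lim ≤ -9) ∧ ((¬(v > -13)) → z ≤ lim))); else branch requires z ≤ lim.
Before the if: ((lim ≤ -2 → v > 0) → ((3*lim + z ≥ 6 → ((¬(3*lim + z ≥ 6)) ∧ (v > -13 → 2*lim ≤ -9) ∧ ((¬(v > -13)) → z ≤ lim))) ∧ ((¬(3*lim + z ≥ 6)) → ((v > -13 → 2*lim ≤ -9) ∧ ((¬(v > -13)) → z ≤ lim))))) ∧ ((¬(lim ≤ -2 → v > 0)) → z ≤ lim)
Answer: WP = ((lim ≤ -2 → v > 0) → ((3*lim + z ≥ 6 → ((¬(3*lim + z ≥ 6)) ∧ (v > -13 → 2*lim ≤ -9) ∧ ((¬(v > -13)) → z ≤ lim))) ∧ ((¬(3*lim + z ≥ 6)) → ((v > -13 → 2*lim ≤ -9) ∧ ((¬(v > -13)) → z ≤ lim))))) ∧ ((¬(lim ≤ -2 → v > 0)) → z ≤ lim)


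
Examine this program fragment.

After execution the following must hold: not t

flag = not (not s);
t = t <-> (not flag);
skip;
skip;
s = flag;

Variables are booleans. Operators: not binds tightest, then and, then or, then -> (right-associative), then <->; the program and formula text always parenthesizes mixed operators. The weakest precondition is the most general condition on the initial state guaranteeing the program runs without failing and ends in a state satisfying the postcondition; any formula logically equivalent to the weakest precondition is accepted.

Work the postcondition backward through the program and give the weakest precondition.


Working backward. After the program, not t must hold.
Before s := flag: not t
Before skip: not t
Before skip: not t
Before t := t <-> (not flag): not (t <-> (not flag))
Before flag := not (not s): not (t <-> (not s))
Answer: WP = not (t <-> (not s))


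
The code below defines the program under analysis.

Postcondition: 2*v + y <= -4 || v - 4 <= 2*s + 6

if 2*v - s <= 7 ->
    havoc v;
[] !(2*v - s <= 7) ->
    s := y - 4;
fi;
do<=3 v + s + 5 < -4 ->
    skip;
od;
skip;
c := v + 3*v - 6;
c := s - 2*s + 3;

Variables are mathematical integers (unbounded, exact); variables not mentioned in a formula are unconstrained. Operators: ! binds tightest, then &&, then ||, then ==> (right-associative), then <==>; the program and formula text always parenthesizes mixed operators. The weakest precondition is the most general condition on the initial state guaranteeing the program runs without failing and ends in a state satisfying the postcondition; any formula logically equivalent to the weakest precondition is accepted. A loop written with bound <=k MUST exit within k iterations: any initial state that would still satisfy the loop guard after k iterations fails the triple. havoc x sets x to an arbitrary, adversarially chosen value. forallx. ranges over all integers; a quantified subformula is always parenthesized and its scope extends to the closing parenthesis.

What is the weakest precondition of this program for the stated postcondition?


Working backward. After the program, the postcondition 2*v + y <= -4 || v - 4 <= 2*s + 6 must hold; in canonical form it is 2*v + y <= -4 || v <= 2*s + 10.
Before c := s - 2*s + 3: 2*v + y <= -4 || v <= 2*s + 10
Before c := v + 3*v - 6: 2*v + y <= -4 || v <= 2*s + 10
Before skip: 2*v + y <= -4 || v <= 2*s + 10
Before the loop (bound <=3), unroll the exhaustion recursion (WP_0 = exit-now case; WP_j = one more guarded iteration, up to j = 3):
  WP_0: (!(s + v < -9)) && (2*v + y <= -4 || v <= 2*s + 10)
  WP_1: (s + v < -9 ==> ((!(s + v < -9)) && (2*v + y <= -4 || v <= 2*s + 10))) && ((!(s + v < -9)) ==> (2*v + y <= -4 || v <= 2*s + 10))
  WP_2: (s + v < -9 ==> ((s + v < -9 ==> ((!(s + v < -9)) && (2*v + y <= -4 || v <= 2*s + 10))) && ((!(s + v < -9)) ==> (2*v + y <= -4 || v <= 2*s + 10)))) && ((!(s + v < -9)) ==> (2*v + y <= -4 || v <= 2*s + 10))
  WP_3: (s + v < -9 ==> ((s + v < -9 ==> ((s + v < -9 ==> ((!(s + v < -9)) && (2*v + y <= -4 || v <= 2*s + 10))) && ((!(s + v < -9)) ==> (2*v + y <= -4 || v <= 2*s + 10)))) && ((!(s + v < -9)) ==> (2*v + y <= -4 || v <= 2*s + 10)))) && ((!(s + v < -9)) ==> (2*v + y <= -4 || v <= 2*s + 10))
So before the loop: (s + v < -9 ==> ((s + v < -9 ==> ((s + v < -9 ==> ((!(s + v < -9)) && (2*v + y <= -4 || v <= 2*s + 10))) && ((!(s + v < -9)) ==> (2*v + y <= -4 || v <= 2*s + 10)))) && ((!(s + v < -9)) ==> (2*v + y <= -4 || v <= 2*s + 10)))) && ((!(s + v < -9)) ==> (2*v + y <= -4 || v <= 2*s + 10))
Then branch requires forall v_1. ((s + v_1 < -9 ==> ((s + v_1 < -9 ==> ((s + v_1 < -9 ==> ((!(s + v_1 < -9)) && (2*v_1 + y <= -4 || v_1 <= 2*s + 10))) && ((!(s + v_1 < -9)) ==> (2*v_1 + y <= -4 || v_1 <= 2*s + 10)))) && ((!(s + v_1 < -9)) ==> (2*v_1 + y <= -4 || v_1 <= 2*s + 10)))) && ((!(s + v_1 < -9)) ==> (2*v_1 + y <= -4 || v_1 <= 2*s + 10))); else branch requires (v + y < -5 ==> ((v + y < -5 ==> ((v + y < -5 ==> ((!(v + y < -5)) && (2*v + y <= -4 || v <= 2*y + 2))) && ((!(v + y < -5)) ==> (2*v + y <= -4 || v <= 2*y + 2)))) && ((!(v + y < -5)) ==> (2*v + y <= -4 || v <= 2*y + 2)))) && ((!(v + y < -5)) ==> (2*v + y <= -4 || v <= 2*y + 2)).
Before the if: (2*v <= s + 7 ==> (forall v_1. ((s + v_1 < -9 ==> ((s + v_1 < -9 ==> ((s + v_1 < -9 ==> ((!(s + v_1 < -9)) && (2*v_1 + y <= -4 || v_1 <= 2*s + 10))) && ((!(s + v_1 < -9)) ==> (2*v_1 + y <= -4 || v_1 <= 2*s + 10)))) && ((!(s + v_1 < -9)) ==> (2*v_1 + y <= -4 || v_1 <= 2*s + 10)))) && ((!(s + v_1 < -9)) ==> (2*v_1 + y <= -4 || v_1 <= 2*s + 10))))) && ((!(2*v <= s + 7)) ==> ((v + y < -5 ==> ((v + y < -5 ==> ((v + y < -5 ==> ((!(v + y < -5)) && (2*v + y <= -4 || v <= 2*y + 2))) && ((!(v + y < -5)) ==> (2*v + y <= -4 || v <= 2*y + 2)))) && ((!(v + y < -5)) ==> (2*v + y <= -4 || v <= 2*y + 2)))) && ((!(v + y < -5)) ==> (2*v + y <= -4 || v <= 2*y + 2))))
Answer: WP = (2*v <= s + 7 ==> (forall v_1. ((s + v_1 < -9 ==> ((s + v_1 < -9 ==> ((s + v_1 < -9 ==> ((!(s + v_1 < -9)) && (2*v_1 + y <= -4 || v_1 <= 2*s + 10))) && ((!(s + v_1 < -9)) ==> (2*v_1 + y <= -4 || v_1 <= 2*s + 10)))) && ((!(s + v_1 < -9)) ==> (2*v_1 + y <= -4 || v_1 <= 2*s + 10)))) && ((!(s + v_1 < -9)) ==> (2*v_1 + y <= -4 || v_1 <= 2*s + 10))))) && ((!(2*v <= s + 7)) ==> ((v + y < -5 ==> ((v + y < -5 ==> ((v + y < -5 ==> ((!(v + y < -5)) && (2*v + y <= -4 || v <= 2*y + 2))) && ((!(v + y < -5)) ==> (2*v + y <= -4 || v <= 2*y + 2)))) && ((!(v + y < -5)) ==> (2*v + y <= -4 || v <= 2*y + 2)))) && ((!(v + y < -5)) ==> (2*v + y <= -4 || v <= 2*y + 2))))


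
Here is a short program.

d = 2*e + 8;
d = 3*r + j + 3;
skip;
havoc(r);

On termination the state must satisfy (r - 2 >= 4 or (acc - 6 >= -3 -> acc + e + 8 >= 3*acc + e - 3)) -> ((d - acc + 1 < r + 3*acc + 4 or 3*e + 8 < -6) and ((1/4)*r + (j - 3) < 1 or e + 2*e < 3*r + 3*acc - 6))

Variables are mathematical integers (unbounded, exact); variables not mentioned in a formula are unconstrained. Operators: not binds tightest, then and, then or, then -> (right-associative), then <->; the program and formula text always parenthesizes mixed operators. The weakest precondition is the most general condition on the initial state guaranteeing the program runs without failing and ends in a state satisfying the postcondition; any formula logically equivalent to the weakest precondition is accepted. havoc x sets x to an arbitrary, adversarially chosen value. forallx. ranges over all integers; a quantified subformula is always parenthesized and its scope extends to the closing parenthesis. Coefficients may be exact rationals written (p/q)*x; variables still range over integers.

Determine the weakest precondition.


Working backward. After the program, the postcondition (r - 2 >= 4 or (acc - 6 >= -3 -> acc + e + 8 >= 3*acc + e - 3)) -> ((d - acc + 1 < r + 3*acc + 4 or 3*e + 8 < -6) and ((1/4)*r + (j - 3) < 1 or e + 2*e < 3*r + 3*acc - 6)) must hold; in canonical form it is (r >= 6 or (acc >= 3 -> 2*acc <= 11)) -> ((d < 4*acc + r + 3 or 3*e < -14) and (j + (1/4)*r < 4 or 3*e < 3*acc + 3*r - 6)).
Before havoc r: forall r_1. ((r_1 >= 6 or (acc >= 3 -> 2*acc <= 11)) -> ((d < 4*acc + r_1 + 3 or 3*e < -14) and (j + (1/4)*r_1 < 4 or 3*e < 3*acc + 3*r_1 - 6)))
Before skip: forall r_1. ((r_1 >= 6 or (acc >= 3 -> 2*acc <= 11)) -> ((d < 4*acc + r_1 + 3 or 3*e < -14) and (j + (1/4)*r_1 < 4 or 3*e < 3*acc + 3*r_1 - 6)))
Before d := 3*r + j + 3: forall r_1. ((r_1 >= 6 or (acc >= 3 -> 2*acc <= 11)) -> ((j + 3*r < 4*acc + r_1 or 3*e < -14) and (j + (1/4)*r_1 < 4 or 3*e < 3*acc + 3*r_1 - 6)))
Before d := 2*e + 8: forall r_1. ((r_1 >= 6 or (acc >= 3 -> 2*acc <= 11)) -> ((j + 3*r < 4*acc + r_1 or 3*e < -14) and (j + (1/4)*r_1 < 4 or 3*e < 3*acc + 3*r_1 - 6)))
Answer: WP = forall r_1. ((r_1 >= 6 or (acc >= 3 -> 2*acc <= 11)) -> ((j + 3*r < 4*acc + r_1 or 3*e < -14) and (j + (1/4)*r_1 < 4 or 3*e < 3*acc + 3*r_1 - 6)))


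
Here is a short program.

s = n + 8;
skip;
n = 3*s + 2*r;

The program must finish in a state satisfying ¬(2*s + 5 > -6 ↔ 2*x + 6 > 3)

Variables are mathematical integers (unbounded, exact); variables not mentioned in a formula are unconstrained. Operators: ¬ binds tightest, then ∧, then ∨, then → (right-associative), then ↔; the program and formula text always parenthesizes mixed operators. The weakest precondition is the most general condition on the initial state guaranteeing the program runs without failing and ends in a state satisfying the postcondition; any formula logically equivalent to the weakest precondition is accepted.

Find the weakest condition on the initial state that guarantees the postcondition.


Working backward. After the program, the postcondition ¬(2*s + 5 > -6 ↔ 2*x + 6 > 3) must hold; in canonical form it is ¬(2*s > -11 ↔ 2*x > -3).
Before n := 3*s + 2*r: ¬(2*s > -11 ↔ 2*x > -3)
Before skip: ¬(2*s > -11 ↔ 2*x > -3)
Before s := n + 8: ¬(2*n > -27 ↔ 2*x > -3)
Answer: WP = ¬(2*n > -27 ↔ 2*x > -3)


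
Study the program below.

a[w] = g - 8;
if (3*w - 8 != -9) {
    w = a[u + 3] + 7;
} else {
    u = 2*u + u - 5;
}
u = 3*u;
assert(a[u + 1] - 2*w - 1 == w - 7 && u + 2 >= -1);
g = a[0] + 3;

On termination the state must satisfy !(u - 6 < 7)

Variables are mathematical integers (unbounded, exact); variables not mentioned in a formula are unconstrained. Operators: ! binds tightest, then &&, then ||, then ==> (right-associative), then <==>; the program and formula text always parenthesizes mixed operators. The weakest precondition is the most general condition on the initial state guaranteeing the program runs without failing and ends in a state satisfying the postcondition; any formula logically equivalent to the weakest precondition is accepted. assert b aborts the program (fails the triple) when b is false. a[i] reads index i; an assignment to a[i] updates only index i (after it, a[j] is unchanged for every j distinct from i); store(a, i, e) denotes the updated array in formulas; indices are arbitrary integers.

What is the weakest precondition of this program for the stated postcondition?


Working backward. After the program, the postcondition !(u - 6 < 7) must hold; in canonical form it is !(u < 13).
Before g := a[0] + 3: !(u < 13)
Before assert a[u + 1] - 2*w - 1 == w - 7 && u + 2 >= -1: a[u + 1] == 3*w - 6 && u >= -3 && (!(u < 13))
Before u := 3*u: a[3*u + 1] == 3*w - 6 && 3*u >= -3 && (!(3*u < 13))
Then branch requires a[3*u + 1] == 3*a[u + 3] + 15 && 3*u >= -3 && (!(3*u < 13)); else branch requires a[9*u - 14] == 3*w - 6 && 9*u >= 12 && (!(9*u < 28)).
Before the if: (3*w != -1 ==> (a[3*u + 1] == 3*a[u + 3] + 15 && 3*u >= -3 && (!(3*u < 13)))) && ((!(3*w != -1)) ==> (a[9*u - 14] == 3*w - 6 && 9*u >= 12 && (!(9*u < 28))))
Before a[w] := g - 8: (3*w != -1 ==> (store(a, w, g - 8)[3*u + 1] == 3*store(a, w, g - 8)[u + 3] + 15 && 3*u >= -3 && (!(3*u < 13)))) && ((!(3*w != -1)) ==> (store(a, w, g - 8)[9*u - 14] == 3*w - 6 && 9*u >= 12 && (!(9*u < 28))))
Answer: WP = (3*w != -1 ==> (store(a, w, g - 8)[3*u + 1] == 3*store(a, w, g - 8)[u + 3] + 15 && 3*u >= -3 && (!(3*u < 13)))) && ((!(3*w != -1)) ==> (store(a, w, g - 8)[9*u - 14] == 3*w - 6 && 9*u >= 12 && (!(9*u < 28))))


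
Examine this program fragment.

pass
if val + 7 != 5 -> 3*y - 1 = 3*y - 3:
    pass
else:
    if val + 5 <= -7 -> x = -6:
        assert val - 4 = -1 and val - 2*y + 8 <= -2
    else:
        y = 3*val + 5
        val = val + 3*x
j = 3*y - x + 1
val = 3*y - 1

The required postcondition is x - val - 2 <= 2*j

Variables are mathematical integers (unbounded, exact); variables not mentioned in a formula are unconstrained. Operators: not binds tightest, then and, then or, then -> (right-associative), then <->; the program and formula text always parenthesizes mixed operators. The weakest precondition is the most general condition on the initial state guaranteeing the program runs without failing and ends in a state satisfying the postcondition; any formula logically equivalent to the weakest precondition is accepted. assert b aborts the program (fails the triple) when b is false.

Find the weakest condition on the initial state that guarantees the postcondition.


Working backward. After the program, the postcondition x - val - 2 <= 2*j must hold; in canonical form it is x <= 2*j + val + 2.
Before val := 3*y - 1: x <= 2*j + 3*y + 1
Before j := 3*y - x + 1: 3*x <= 9*y + 3
Then branch requires 3*x <= 9*y + 3; else branch requires ((val <= -12 -> x = -6) -> (val = 3 and val <= 2*y - 10 and 3*x <= 9*y + 3)) and ((not (val <= -12 -> x = -6)) -> 3*x <= 27*val + 48).
Before the if: ((not (val != -2)) -> 3*x <= 9*y + 3) and (val != -2 -> (((val <= -12 -> x = -6) -> (val = 3 and val <= 2*y - 10 and 3*x <= 9*y + 3)) and ((not (val <= -12 -> x = -6)) -> 3*x <= 27*val + 48)))
Before skip: ((not (val != -2)) -> 3*x <= 9*y + 3) and (val != -2 -> (((val <= -12 -> x = -6) -> (val = 3 and val <= 2*y - 10 and 3*x <= 9*y + 3)) and ((not (val <= -12 -> x = -6)) -> 3*x <= 27*val + 48)))
Answer: WP = ((not (val != -2)) -> 3*x <= 9*y + 3) and (val != -2 -> (((val <= -12 -> x = -6) -> (val = 3 and val <= 2*y - 10 and 3*x <= 9*y + 3)) and ((not (val <= -12 -> x = -6)) -> 3*x <= 27*val + 48)))


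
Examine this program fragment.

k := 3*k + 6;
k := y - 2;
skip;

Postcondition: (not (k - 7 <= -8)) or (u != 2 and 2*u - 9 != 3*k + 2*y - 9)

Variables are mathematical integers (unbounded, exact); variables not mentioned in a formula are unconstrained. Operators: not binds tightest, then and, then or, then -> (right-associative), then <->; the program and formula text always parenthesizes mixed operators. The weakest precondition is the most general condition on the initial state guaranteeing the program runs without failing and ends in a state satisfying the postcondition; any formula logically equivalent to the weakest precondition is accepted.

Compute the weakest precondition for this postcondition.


Working backward. After the program, the postcondition (not (k - 7 <= -8)) or (u != 2 and 2*u - 9 != 3*k + 2*y - 9) must hold; in canonical form it is (not (k <= -1)) or (u != 2 and 2*u != 3*k + 2*y).
Before skip: (not (k <= -1)) or (u != 2 and 2*u != 3*k + 2*y)
Before k := y - 2: (not (y <= 1)) or (u != 2 and 2*u != 5*y - 6)
Before k := 3*k + 6: (not (y <= 1)) or (u != 2 and 2*u != 5*y - 6)
Answer: WP = (not (y <= 1)) or (u != 2 and 2*u != 5*y - 6)
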